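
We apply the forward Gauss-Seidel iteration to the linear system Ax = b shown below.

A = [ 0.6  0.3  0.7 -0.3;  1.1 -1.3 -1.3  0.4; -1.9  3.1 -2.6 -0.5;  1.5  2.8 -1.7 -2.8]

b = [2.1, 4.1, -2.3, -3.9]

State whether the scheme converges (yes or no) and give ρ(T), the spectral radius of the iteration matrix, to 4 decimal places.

Let D = diag(0.6, -1.3, -2.6, -2.8); L, U the strict triangles.
T_GS = -(D+L)⁻¹U: row 0 first, T[0,3] = -(-0.3)/(0.6) = +0.5000; later rows by forward substitution.
  T[0,:] = [+0.0000 -0.5000 -1.1667 +0.5000]
  T[1,:] = [+0.0000 -0.4231 -1.9872 +0.7308]
  T[2,:] = [+0.0000 -0.1391 -1.5168 +0.3136]
  T[3,:] = [+0.0000 -0.6065 -1.6913 +0.8082]
|roots of det(T-λI)|: 1.3324, 0.1966, 0.1966, 0.0000.
spectral radius ρ = 1.3324; 1.3324 > 1, so it fails to converge.

no, ρ = 1.3324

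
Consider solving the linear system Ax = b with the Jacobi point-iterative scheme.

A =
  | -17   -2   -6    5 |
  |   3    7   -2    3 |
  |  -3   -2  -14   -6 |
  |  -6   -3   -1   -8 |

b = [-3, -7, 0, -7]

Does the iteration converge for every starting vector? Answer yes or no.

yes

Let D = diag(-17, 7, -14, -8); L, U the strict triangles.
Jacobi T = -D⁻¹(L+U): T[1,0] = -(3)/(7) = -0.4286; T[1,1] = 0.
  T[0,:] = [+0.0000 -0.1176 -0.3529 +0.2941]
  T[1,:] = [-0.4286 +0.0000 +0.2857 -0.4286]
  T[2,:] = [-0.2143 -0.1429 +0.0000 -0.4286]
  T[3,:] = [-0.7500 -0.3750 -0.1250 +0.0000]
eigenvalue magnitudes: 0.5137, 0.3528, 0.3528, 0.1831.
ρ = 0.5137; 0.5137 < 1: convergent.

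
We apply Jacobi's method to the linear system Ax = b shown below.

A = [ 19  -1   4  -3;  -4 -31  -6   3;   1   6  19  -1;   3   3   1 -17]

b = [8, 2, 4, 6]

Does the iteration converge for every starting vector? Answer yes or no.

A = D + L + U where D = diag(19, -31, 19, -17).
T_J = -D⁻¹(L+U): T[1,2] = -(-6)/(-31) = -0.1935; T[1,1] = 0.
  T[0,:] = [+0.0000 +0.0526 -0.2105 +0.1579]
  T[1,:] = [-0.1290 +0.0000 -0.1935 +0.0968]
  T[2,:] = [-0.0526 -0.3158 +0.0000 +0.0526]
  T[3,:] = [+0.1765 +0.1765 +0.0588 +0.0000]
|eigenvalues of T|: 0.3954, 0.2031, 0.2031, 0.0042.
spectral radius ρ = 0.3954; 0.3954 < 1 ⇒ converges.

yes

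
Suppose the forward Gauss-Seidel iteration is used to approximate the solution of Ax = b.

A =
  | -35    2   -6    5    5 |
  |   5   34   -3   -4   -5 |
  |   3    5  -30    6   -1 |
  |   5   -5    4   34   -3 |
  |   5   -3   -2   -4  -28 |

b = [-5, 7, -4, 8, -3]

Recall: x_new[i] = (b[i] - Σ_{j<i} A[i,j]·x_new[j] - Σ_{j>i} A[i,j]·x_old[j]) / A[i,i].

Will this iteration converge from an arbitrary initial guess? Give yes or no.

Split A = D + L + U, D = diag(-35, 34, -30, 34, -28).
GS T = -(D+L)⁻¹U: row 0 first, T[0,3] = -(5)/(-35) = +0.1429; later rows by forward substitution.
  T[0,:] = [+0.0000, +0.0571, -0.1714, +0.1429, +0.1429]
  T[1,:] = [+0.0000, -0.0084, +0.1134, +0.0966, +0.1261]
  T[2,:] = [+0.0000, +0.0043, +0.0018, +0.2304, +0.0020]
  T[3,:] = [+0.0000, -0.0101, +0.0417, -0.0339, +0.0855]
  T[4,:] = [+0.0000, +0.0122, -0.0488, +0.0035, -0.0004]
|roots of det(T-λI)|: 0.1549, 0.0718, 0.0718, 0.0199, 0.0000.
ρ = 0.1549; 0.1549 < 1, so it converges for any x₀.

yes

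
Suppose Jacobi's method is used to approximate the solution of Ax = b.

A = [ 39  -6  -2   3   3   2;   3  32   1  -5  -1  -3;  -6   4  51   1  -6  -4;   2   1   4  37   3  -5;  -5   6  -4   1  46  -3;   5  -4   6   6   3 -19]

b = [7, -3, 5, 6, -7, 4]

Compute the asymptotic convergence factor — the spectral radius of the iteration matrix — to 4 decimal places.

Split A = D + L + U, D = diag(39, 32, 51, 37, 46, -19).
Jacobi: T = -D⁻¹(L+U), T[5,1] = -(-4)/(-19) = -0.2105; T[5,5] = 0.
  T[0,:] = [+0.0000, +0.1538, +0.0513, -0.0769, -0.0769, -0.0513]
  T[1,:] = [-0.0938, +0.0000, -0.0312, +0.1562, +0.0312, +0.0938]
  T[2,:] = [+0.1176, -0.0784, +0.0000, -0.0196, +0.1176, +0.0784]
  T[3,:] = [-0.0541, -0.0270, -0.1081, +0.0000, -0.0811, +0.1351]
  T[4,:] = [+0.1087, -0.1304, +0.0870, -0.0217, +0.0000, +0.0652]
  T[5,:] = [+0.2632, -0.2105, +0.3158, +0.3158, +0.1579, +0.0000]
eigenvalue magnitudes: 0.2927, 0.1873, 0.1873, 0.1667, 0.1026, 0.1004.
ρ = 0.2927; 0.2927 < 1 ⇒ converges.

0.2927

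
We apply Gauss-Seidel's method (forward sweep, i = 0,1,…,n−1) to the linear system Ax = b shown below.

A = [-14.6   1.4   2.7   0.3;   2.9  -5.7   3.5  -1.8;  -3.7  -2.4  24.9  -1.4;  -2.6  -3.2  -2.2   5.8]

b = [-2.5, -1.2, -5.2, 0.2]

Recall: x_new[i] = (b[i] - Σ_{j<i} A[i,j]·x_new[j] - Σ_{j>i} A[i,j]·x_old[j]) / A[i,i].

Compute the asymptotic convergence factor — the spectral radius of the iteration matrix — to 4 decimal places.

0.1727

Write A = D+L+U with D = diag(-14.6, -5.7, 24.9, 5.8).
GS T = -(D+L)⁻¹U: row 0 first, T[0,2] = -(2.7)/(-14.6) = +0.1849; later rows by forward substitution.
  T[0,:] = [+0.0000 +0.0959 +0.1849 +0.0205]
  T[1,:] = [+0.0000 +0.0488 +0.7081 -0.3053]
  T[2,:] = [+0.0000 +0.0190 +0.0957 +0.0298]
  T[3,:] = [+0.0000 +0.0771 +0.5099 -0.1479]
eigenvalue magnitudes: 0.1727, 0.0927, 0.0927, 0.0000.
spectral radius ρ = 0.1727; 0.1727 < 1: convergent.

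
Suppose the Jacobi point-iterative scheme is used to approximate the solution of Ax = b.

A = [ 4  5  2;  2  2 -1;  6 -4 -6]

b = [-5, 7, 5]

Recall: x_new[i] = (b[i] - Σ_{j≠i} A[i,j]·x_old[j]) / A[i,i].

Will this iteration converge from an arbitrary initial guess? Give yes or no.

no

A = D + L + U where D = diag(4, 2, -6).
Jacobi T = -D⁻¹(L+U): T[0,2] = -(2)/(4) = -0.5000; T[0,0] = 0.
  T[0,:] = [+0.0000 -1.2500 -0.5000]
  T[1,:] = [-1.0000 +0.0000 +0.5000]
  T[2,:] = [+1.0000 -0.6667 +0.0000]
|roots of det(T-λI)|: 1.1260, 0.9226, 0.9226.
ρ(T) = max|λ| = 1.1260; 1.1260 > 1: divergent.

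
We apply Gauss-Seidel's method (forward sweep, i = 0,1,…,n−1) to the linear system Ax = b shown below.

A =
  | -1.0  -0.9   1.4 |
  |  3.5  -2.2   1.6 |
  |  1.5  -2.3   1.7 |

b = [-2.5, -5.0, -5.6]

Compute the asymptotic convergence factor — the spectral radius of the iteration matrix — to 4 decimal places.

1.6750

Split A = D + L + U, D = diag(-1, -2.2, 1.7).
GS T = -(D+L)⁻¹U: row 0 first, T[0,1] = -(-0.9)/(-1) = -0.9000; later rows by forward substitution.
  T[0,:] = [+0.0000 -0.9000 +1.4000]
  T[1,:] = [+0.0000 -1.4318 +2.9545]
  T[2,:] = [+0.0000 -1.1430 +2.7620]
moduli |λ_i(T)| = 1.6750, 0.3448, 0.0000.
spectral radius ρ = 1.6750; 1.6750 > 1: divergent.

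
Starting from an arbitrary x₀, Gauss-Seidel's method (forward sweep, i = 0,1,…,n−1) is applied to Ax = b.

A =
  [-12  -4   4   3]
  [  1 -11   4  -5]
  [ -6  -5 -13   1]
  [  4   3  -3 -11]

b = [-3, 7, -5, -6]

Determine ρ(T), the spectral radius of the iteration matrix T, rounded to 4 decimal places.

0.6405

Split A = D + L + U, D = diag(-12, -11, -13, -11).
T_GS = -(D+L)⁻¹U: row 0 first, T[0,2] = -(4)/(-12) = +0.3333; later rows by forward substitution.
  T[0,:] = [+0.0000, -0.3333, +0.3333, +0.2500]
  T[1,:] = [+0.0000, -0.0303, +0.3939, -0.4318]
  T[2,:] = [+0.0000, +0.1655, -0.3054, +0.1276]
  T[3,:] = [+0.0000, -0.1746, +0.3119, -0.0617]
eigenvalue magnitudes: 0.6405, 0.2190, 0.0242, 0.0000.
spectral radius ρ = 0.6405; 0.6405 < 1 ⇒ converges.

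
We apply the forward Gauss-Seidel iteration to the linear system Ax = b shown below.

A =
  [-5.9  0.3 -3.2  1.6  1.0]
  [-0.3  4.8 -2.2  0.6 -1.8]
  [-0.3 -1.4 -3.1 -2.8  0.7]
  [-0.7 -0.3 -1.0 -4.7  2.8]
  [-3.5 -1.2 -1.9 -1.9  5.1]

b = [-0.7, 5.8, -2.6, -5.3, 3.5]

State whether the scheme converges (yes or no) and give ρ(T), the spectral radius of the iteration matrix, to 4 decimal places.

yes, ρ = 0.6201

Split A = D + L + U, D = diag(-5.9, 4.8, -3.1, -4.7, 5.1).
Gauss-Seidel: T = -(D+L)⁻¹U, row 0 first, T[0,4] = -(1)/(-5.9) = +0.1695; later rows by forward substitution.
  T[0,:] = [+0.0000  +0.0508  -0.5424  +0.2712  +0.1695]
  T[1,:] = [+0.0000  +0.0032  +0.4244  -0.1081  +0.3856]
  T[2,:] = [+0.0000  -0.0064  -0.1392  -0.8807  +0.0353]
  T[3,:] = [+0.0000  -0.0064  +0.0833  +0.1539  +0.5384]
  T[4,:] = [+0.0000  +0.0309  -0.2932  -0.1101  +0.4208]
eigenvalue magnitudes: 0.6201, 0.4952, 0.4952, 0.0566, 0.0000.
spectral radius ρ = 0.6201; 0.6201 < 1: convergent.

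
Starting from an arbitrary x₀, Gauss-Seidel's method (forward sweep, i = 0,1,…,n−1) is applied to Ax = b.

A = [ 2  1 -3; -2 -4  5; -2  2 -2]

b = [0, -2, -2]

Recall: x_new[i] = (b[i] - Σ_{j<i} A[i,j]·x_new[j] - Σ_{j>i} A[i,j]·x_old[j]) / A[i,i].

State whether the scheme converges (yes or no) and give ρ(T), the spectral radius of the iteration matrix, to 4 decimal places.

no, ρ = 1.2500

Write A = D+L+U with D = diag(2, -4, -2).
GS T = -(D+L)⁻¹U: row 0 first, T[0,1] = -(1)/(2) = -0.5000; later rows by forward substitution.
  T[0,:] = [+0.0000, -0.5000, +1.5000]
  T[1,:] = [+0.0000, +0.2500, +0.5000]
  T[2,:] = [+0.0000, +0.7500, -1.0000]
eigenvalue magnitudes: 1.2500, 0.5000, 0.0000.
spectral radius ρ = 1.2500; 1.2500 > 1: divergent.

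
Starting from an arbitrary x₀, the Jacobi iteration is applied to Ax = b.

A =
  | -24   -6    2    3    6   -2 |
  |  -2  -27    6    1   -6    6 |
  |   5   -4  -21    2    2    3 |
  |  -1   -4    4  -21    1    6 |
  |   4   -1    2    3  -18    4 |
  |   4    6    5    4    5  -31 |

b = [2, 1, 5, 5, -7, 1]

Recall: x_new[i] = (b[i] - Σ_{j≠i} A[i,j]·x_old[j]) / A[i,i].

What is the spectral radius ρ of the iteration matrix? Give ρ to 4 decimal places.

Write A = D+L+U with D = diag(-24, -27, -21, -21, -18, -31).
Jacobi T = -D⁻¹(L+U): T[5,1] = -(6)/(-31) = +0.1935; T[5,5] = 0.
  T[0,:] = [+0.0000, -0.2500, +0.0833, +0.1250, +0.2500, -0.0833]
  T[1,:] = [-0.0741, +0.0000, +0.2222, +0.0370, -0.2222, +0.2222]
  T[2,:] = [+0.2381, -0.1905, +0.0000, +0.0952, +0.0952, +0.1429]
  T[3,:] = [-0.0476, -0.1905, +0.1905, +0.0000, +0.0476, +0.2857]
  T[4,:] = [+0.2222, -0.0556, +0.1111, +0.1667, +0.0000, +0.2222]
  T[5,:] = [+0.1290, +0.1935, +0.1613, +0.1290, +0.1613, +0.0000]
|λ(T)| sorted: 0.5123, 0.3130, 0.2274, 0.2274, 0.1132, 0.1132.
spectral radius ρ = 0.5123; 0.5123 < 1, so it converges for any x₀.

0.5123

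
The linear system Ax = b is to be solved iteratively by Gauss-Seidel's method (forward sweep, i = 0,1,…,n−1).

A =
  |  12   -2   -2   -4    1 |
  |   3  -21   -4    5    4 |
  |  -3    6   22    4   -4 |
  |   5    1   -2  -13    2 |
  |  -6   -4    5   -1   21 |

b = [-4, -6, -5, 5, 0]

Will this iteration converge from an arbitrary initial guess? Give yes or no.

Write A = D+L+U with D = diag(12, -21, 22, -13, 21).
Gauss-Seidel: T = -(D+L)⁻¹U, row 0 first, T[0,4] = -(1)/(12) = -0.0833; later rows by forward substitution.
  T[0,:] = [+0.0000, +0.1667, +0.1667, +0.3333, -0.0833]
  T[1,:] = [+0.0000, +0.0238, -0.1667, +0.2857, +0.1786]
  T[2,:] = [+0.0000, +0.0162, +0.0682, -0.2143, +0.1218]
  T[3,:] = [+0.0000, +0.0634, +0.0408, +0.1832, +0.1168]
  T[4,:] = [+0.0000, +0.0513, +0.0016, +0.2094, -0.0132]
eigenvalue magnitudes: 0.3527, 0.0996, 0.0850, 0.0850, 0.0000.
ρ = 0.3527; 0.3527 < 1, so it converges for any x₀.

yes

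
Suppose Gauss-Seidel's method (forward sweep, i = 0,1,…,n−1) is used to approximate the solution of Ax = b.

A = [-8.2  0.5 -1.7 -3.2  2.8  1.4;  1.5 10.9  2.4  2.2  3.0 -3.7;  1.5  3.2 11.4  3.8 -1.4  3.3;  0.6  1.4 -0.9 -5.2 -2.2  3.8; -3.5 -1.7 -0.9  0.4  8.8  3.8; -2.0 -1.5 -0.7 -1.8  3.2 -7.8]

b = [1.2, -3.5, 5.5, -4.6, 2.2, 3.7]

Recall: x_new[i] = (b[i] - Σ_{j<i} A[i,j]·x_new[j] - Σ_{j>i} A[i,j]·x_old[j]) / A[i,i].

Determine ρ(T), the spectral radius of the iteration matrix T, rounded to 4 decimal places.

Diagonal D = diag(-8.2, 10.9, 11.4, -5.2, 8.8, -7.8); L, U strict lower/upper.
Gauss-Seidel: T = -(D+L)⁻¹U, row 0 first, T[0,5] = -(1.4)/(-8.2) = +0.1707; later rows by forward substitution.
  T[0,:] = [+0.0000 +0.0610 -0.2073 -0.3902 +0.3415 +0.1707]
  T[1,:] = [+0.0000 -0.0084 -0.1917 -0.1481 -0.3222 +0.3160]
  T[2,:] = [+0.0000 -0.0057 +0.0811 -0.2404 +0.1683 -0.4006]
  T[3,:] = [+0.0000 +0.0058 -0.0896 -0.0433 -0.4996 +0.9049]
  T[4,:] = [+0.0000 +0.0218 -0.1071 -0.2064 +0.1135 -0.3850]
  T[5,:] = [+0.0000 -0.0059 +0.0595 +0.0754 +0.1211 -0.4353]
|λ(T)| sorted: 0.5511, 0.2584, 0.2584, 0.1592, 0.0358, 0.0000.
ρ = 0.5511; 0.5511 < 1, so it converges for any x₀.

0.5511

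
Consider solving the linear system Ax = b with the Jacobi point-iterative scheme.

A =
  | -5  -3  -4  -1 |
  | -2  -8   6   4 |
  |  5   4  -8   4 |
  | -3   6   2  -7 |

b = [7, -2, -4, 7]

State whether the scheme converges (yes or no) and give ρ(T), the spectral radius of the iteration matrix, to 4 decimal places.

no, ρ = 1.1626

Write A = D+L+U with D = diag(-5, -8, -8, -7).
T_J = -D⁻¹(L+U): T[1,0] = -(-2)/(-8) = -0.2500; T[1,1] = 0.
  T[0,:] = [+0.0000 -0.6000 -0.8000 -0.2000]
  T[1,:] = [-0.2500 +0.0000 +0.7500 +0.5000]
  T[2,:] = [+0.6250 +0.5000 +0.0000 +0.5000]
  T[3,:] = [-0.4286 +0.8571 +0.2857 +0.0000]
|roots of det(T-λI)|: 1.1626, 0.7324, 0.5953, 0.5953.
ρ(T) = max|λ| = 1.1626; 1.1626 > 1 ⇒ diverges.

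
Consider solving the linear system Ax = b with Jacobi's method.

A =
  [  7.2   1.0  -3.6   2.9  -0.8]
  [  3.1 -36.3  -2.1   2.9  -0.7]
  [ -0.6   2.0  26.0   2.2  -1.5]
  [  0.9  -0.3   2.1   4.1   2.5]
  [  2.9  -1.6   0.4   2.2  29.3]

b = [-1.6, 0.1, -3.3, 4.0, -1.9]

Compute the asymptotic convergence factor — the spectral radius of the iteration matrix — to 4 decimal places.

Split A = D + L + U, D = diag(7.2, -36.3, 26, 4.1, 29.3).
T_J = -D⁻¹(L+U): T[1,0] = -(3.1)/(-36.3) = +0.0854; T[1,1] = 0.
  T[0,:] = [+0.0000  -0.1389  +0.5000  -0.4028  +0.1111]
  T[1,:] = [+0.0854  +0.0000  -0.0579  +0.0799  -0.0193]
  T[2,:] = [+0.0231  -0.0769  +0.0000  -0.0846  +0.0577]
  T[3,:] = [-0.2195  +0.0732  -0.5122  +0.0000  -0.6098]
  T[4,:] = [-0.0990  +0.0546  -0.0137  -0.0751  +0.0000]
eigenvalue magnitudes: 0.4279, 0.3422, 0.1671, 0.1354, 0.0540.
ρ = 0.4279; 0.4279 < 1 ⇒ converges.

0.4279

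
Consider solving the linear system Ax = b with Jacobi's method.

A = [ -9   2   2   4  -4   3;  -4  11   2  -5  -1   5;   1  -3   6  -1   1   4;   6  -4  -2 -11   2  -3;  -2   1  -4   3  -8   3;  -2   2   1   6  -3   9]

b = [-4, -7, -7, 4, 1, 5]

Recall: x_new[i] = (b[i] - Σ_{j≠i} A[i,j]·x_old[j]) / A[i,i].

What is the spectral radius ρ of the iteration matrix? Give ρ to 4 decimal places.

Split A = D + L + U, D = diag(-9, 11, 6, -11, -8, 9).
Jacobi: T = -D⁻¹(L+U), T[5,4] = -(-3)/(9) = +0.3333; T[5,5] = 0.
  T[0,:] = [+0.0000 +0.2222 +0.2222 +0.4444 -0.4444 +0.3333]
  T[1,:] = [+0.3636 +0.0000 -0.1818 +0.4545 +0.0909 -0.4545]
  T[2,:] = [-0.1667 +0.5000 +0.0000 +0.1667 -0.1667 -0.6667]
  T[3,:] = [+0.5455 -0.3636 -0.1818 +0.0000 +0.1818 -0.2727]
  T[4,:] = [-0.2500 +0.1250 -0.5000 +0.3750 +0.0000 +0.3750]
  T[5,:] = [+0.2222 -0.2222 -0.1111 -0.6667 +0.3333 +0.0000]
moduli |λ_i(T)| = 1.2076, 0.7530, 0.5905, 0.5905, 0.2227, 0.1764.
spectral radius ρ = 1.2076; 1.2076 > 1, so it fails to converge.

1.2076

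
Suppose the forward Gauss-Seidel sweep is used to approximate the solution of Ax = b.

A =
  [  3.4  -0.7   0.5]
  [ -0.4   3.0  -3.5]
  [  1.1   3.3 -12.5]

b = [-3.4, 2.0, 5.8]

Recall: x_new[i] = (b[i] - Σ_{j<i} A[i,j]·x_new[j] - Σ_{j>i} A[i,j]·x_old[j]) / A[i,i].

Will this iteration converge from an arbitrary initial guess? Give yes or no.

yes

Split A = D + L + U, D = diag(3.4, 3, -12.5).
GS T = -(D+L)⁻¹U: row 0 first, T[0,1] = -(-0.7)/(3.4) = +0.2059; later rows by forward substitution.
  T[0,:] = [+0.0000 +0.2059 -0.1471]
  T[1,:] = [+0.0000 +0.0275 +1.1471]
  T[2,:] = [+0.0000 +0.0254 +0.2899]
eigenvalue magnitudes: 0.3739, 0.0565, 0.0000.
spectral radius ρ = 0.3739; 0.3739 < 1, so it converges for any x₀.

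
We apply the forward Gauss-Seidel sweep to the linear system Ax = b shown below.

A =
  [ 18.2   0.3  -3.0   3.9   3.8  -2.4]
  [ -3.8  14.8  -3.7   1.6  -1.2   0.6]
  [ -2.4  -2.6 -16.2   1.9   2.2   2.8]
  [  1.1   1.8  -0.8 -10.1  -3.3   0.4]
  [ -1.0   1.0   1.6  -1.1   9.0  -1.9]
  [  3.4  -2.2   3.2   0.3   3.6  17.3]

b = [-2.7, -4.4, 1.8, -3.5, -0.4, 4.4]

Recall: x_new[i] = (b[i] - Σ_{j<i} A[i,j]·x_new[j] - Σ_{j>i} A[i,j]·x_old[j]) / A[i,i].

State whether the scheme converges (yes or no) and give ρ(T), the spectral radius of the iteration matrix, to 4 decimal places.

Diagonal D = diag(18.2, 14.8, -16.2, -10.1, 9, 17.3); L, U strict lower/upper.
T_GS = -(D+L)⁻¹U: row 0 first, T[0,3] = -(3.9)/(18.2) = -0.2143; later rows by forward substitution.
  T[0,:] = [+0.0000 -0.0165 +0.1648 -0.2143 -0.2088 +0.1319]
  T[1,:] = [+0.0000 -0.0042 +0.2923 -0.1631 +0.0275 -0.0067]
  T[2,:] = [+0.0000 +0.0031 -0.0713 +0.1752 +0.1623 +0.1544]
  T[3,:] = [+0.0000 -0.0028 +0.0757 -0.0663 -0.3574 +0.0405]
  T[4,:] = [+0.0000 -0.0023 +0.0078 -0.0449 -0.0988 +0.2040]
  T[5,:] = [+0.0000 +0.0026 +0.0150 -0.0005 +0.0413 -0.0985]
|roots of det(T-λI)|: 0.2761, 0.1679, 0.0686, 0.0686, 0.0300, 0.0000.
ρ = 0.2761; 0.2761 < 1, so it converges for any x₀.

yes, ρ = 0.2761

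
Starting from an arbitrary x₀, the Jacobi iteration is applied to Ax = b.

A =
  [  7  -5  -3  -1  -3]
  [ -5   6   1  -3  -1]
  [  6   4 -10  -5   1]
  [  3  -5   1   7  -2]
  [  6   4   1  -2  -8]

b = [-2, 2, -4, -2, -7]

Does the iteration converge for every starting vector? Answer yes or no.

A = D + L + U where D = diag(7, 6, -10, 7, -8).
T_J = -D⁻¹(L+U): T[4,1] = -(4)/(-8) = +0.5000; T[4,4] = 0.
  T[0,:] = [+0.0000  +0.7143  +0.4286  +0.1429  +0.4286]
  T[1,:] = [+0.8333  +0.0000  -0.1667  +0.5000  +0.1667]
  T[2,:] = [+0.6000  +0.4000  +0.0000  -0.5000  +0.1000]
  T[3,:] = [-0.4286  +0.7143  -0.1429  +0.0000  +0.2857]
  T[4,:] = [+0.7500  +0.5000  +0.1250  -0.2500  +0.0000]
|λ(T)| sorted: 1.2736, 0.8597, 0.8597, 0.5119, 0.1864.
spectral radius ρ = 1.2736; 1.2736 > 1: divergent.

no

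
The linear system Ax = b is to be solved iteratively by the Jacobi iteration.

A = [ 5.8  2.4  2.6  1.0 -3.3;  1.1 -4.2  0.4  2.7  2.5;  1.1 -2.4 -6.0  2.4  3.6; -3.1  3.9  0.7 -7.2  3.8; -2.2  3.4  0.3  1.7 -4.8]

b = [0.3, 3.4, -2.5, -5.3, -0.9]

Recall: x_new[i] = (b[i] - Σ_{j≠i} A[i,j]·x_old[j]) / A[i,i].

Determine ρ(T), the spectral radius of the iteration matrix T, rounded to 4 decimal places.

Write A = D+L+U with D = diag(5.8, -4.2, -6, -7.2, -4.8).
T_J = -D⁻¹(L+U): T[0,1] = -(2.4)/(5.8) = -0.4138; T[0,0] = 0.
  T[0,:] = [+0.0000, -0.4138, -0.4483, -0.1724, +0.5690]
  T[1,:] = [+0.2619, +0.0000, +0.0952, +0.6429, +0.5952]
  T[2,:] = [+0.1833, -0.4000, +0.0000, +0.4000, +0.6000]
  T[3,:] = [-0.4306, +0.5417, +0.0972, +0.0000, +0.5278]
  T[4,:] = [-0.4583, +0.7083, +0.0625, +0.3542, +0.0000]
|eigenvalues of T|: 1.2036, 0.8263, 0.8263, 0.3675, 0.1599.
ρ = 1.2036; 1.2036 > 1 ⇒ diverges.

1.2036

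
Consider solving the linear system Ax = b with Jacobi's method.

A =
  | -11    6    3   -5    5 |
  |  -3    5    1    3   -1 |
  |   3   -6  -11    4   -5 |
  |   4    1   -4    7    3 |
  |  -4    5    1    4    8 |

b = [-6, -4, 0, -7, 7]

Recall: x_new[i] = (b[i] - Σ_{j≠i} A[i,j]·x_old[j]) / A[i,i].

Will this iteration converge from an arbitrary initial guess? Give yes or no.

Write A = D+L+U with D = diag(-11, 5, -11, 7, 8).
Jacobi T = -D⁻¹(L+U): T[1,3] = -(3)/(5) = -0.6000; T[1,1] = 0.
  T[0,:] = [+0.0000  +0.5455  +0.2727  -0.4545  +0.4545]
  T[1,:] = [+0.6000  +0.0000  -0.2000  -0.6000  +0.2000]
  T[2,:] = [+0.2727  -0.5455  +0.0000  +0.3636  -0.4545]
  T[3,:] = [-0.5714  -0.1429  +0.5714  +0.0000  -0.4286]
  T[4,:] = [+0.5000  -0.6250  -0.1250  -0.5000  +0.0000]
|roots of det(T-λI)|: 1.1733, 0.8340, 0.8340, 0.2644, 0.2261.
ρ(T) = max|λ| = 1.1733; 1.1733 > 1 ⇒ diverges.

no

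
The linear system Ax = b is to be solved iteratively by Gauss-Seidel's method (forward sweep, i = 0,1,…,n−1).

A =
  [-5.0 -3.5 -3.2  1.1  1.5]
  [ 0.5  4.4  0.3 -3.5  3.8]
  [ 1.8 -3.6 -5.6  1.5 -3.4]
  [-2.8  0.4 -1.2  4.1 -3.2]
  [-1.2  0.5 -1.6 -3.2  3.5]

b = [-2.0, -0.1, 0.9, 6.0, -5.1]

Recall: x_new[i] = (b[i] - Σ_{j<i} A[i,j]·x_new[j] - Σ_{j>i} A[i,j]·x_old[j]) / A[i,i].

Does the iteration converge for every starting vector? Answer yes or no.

no

Split A = D + L + U, D = diag(-5, 4.4, -5.6, 4.1, 3.5).
Gauss-Seidel: T = -(D+L)⁻¹U, row 0 first, T[0,2] = -(-3.2)/(-5) = -0.6400; later rows by forward substitution.
  T[0,:] = [+0.0000, -0.7000, -0.6400, +0.2200, +0.3000]
  T[1,:] = [+0.0000, +0.0795, +0.0045, +0.7705, -0.8977]
  T[2,:] = [+0.0000, -0.2761, -0.2086, -0.1567, +0.0664]
  T[3,:] = [+0.0000, -0.5666, -0.4986, +0.0292, +1.0924]
  T[4,:] = [+0.0000, -0.8957, -0.7713, -0.0796, +1.2602]
|roots of det(T-λI)|: 1.3455, 0.5578, 0.3600, 0.0127, 0.0000.
ρ(T) = max|λ| = 1.3455; 1.3455 > 1, so it fails to converge.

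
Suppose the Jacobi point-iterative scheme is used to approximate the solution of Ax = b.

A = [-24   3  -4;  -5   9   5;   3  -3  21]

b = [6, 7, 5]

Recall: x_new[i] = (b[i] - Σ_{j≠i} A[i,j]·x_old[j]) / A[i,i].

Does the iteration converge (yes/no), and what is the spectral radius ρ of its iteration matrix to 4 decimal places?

yes, ρ = 0.1797

Let D = diag(-24, 9, 21); L, U the strict triangles.
T_J = -D⁻¹(L+U): T[0,1] = -(3)/(-24) = +0.1250; T[0,0] = 0.
  T[0,:] = [+0.0000, +0.1250, -0.1667]
  T[1,:] = [+0.5556, +0.0000, -0.5556]
  T[2,:] = [-0.1429, +0.1429, +0.0000]
|eigenvalues of T|: 0.1797, 0.1357, 0.1357.
ρ = 0.1797; 0.1797 < 1 ⇒ converges.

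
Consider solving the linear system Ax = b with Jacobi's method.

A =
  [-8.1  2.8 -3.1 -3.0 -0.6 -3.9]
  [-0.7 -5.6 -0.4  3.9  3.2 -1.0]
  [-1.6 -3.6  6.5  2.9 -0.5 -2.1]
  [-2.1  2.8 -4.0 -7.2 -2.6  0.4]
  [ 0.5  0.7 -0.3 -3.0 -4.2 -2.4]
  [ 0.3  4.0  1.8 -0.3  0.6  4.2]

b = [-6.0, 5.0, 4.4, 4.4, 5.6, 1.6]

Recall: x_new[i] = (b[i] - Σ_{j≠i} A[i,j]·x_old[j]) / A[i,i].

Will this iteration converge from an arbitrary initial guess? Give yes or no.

no

Diagonal D = diag(-8.1, -5.6, 6.5, -7.2, -4.2, 4.2); L, U strict lower/upper.
Jacobi: T = -D⁻¹(L+U), T[2,5] = -(-2.1)/(6.5) = +0.3231; T[2,2] = 0.
  T[0,:] = [+0.0000  +0.3457  -0.3827  -0.3704  -0.0741  -0.4815]
  T[1,:] = [-0.1250  +0.0000  -0.0714  +0.6964  +0.5714  -0.1786]
  T[2,:] = [+0.2462  +0.5538  +0.0000  -0.4462  +0.0769  +0.3231]
  T[3,:] = [-0.2917  +0.3889  -0.5556  +0.0000  -0.3611  +0.0556]
  T[4,:] = [+0.1190  +0.1667  -0.0714  -0.7143  +0.0000  -0.5714]
  T[5,:] = [-0.0714  -0.9524  -0.4286  +0.0714  -0.1429  +0.0000]
|λ(T)| sorted: 1.1331, 0.8760, 0.6421, 0.6421, 0.6325, 0.1149.
ρ(T) = max|λ| = 1.1331; 1.1331 > 1 ⇒ diverges.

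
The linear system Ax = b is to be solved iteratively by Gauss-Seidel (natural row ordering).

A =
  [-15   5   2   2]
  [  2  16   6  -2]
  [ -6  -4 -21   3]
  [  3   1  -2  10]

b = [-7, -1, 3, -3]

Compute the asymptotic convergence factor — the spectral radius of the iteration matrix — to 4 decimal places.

Let D = diag(-15, 16, -21, 10); L, U the strict triangles.
GS T = -(D+L)⁻¹U: row 0 first, T[0,2] = -(2)/(-15) = +0.1333; later rows by forward substitution.
  T[0,:] = [+0.0000 +0.3333 +0.1333 +0.1333]
  T[1,:] = [+0.0000 -0.0417 -0.3917 +0.1083]
  T[2,:] = [+0.0000 -0.0873 +0.0365 +0.0841]
  T[3,:] = [+0.0000 -0.1133 +0.0065 -0.0340]
|eigenvalues of T|: 0.2048, 0.1617, 0.1617, 0.0000.
ρ = 0.2048; 0.2048 < 1 ⇒ converges.

0.2048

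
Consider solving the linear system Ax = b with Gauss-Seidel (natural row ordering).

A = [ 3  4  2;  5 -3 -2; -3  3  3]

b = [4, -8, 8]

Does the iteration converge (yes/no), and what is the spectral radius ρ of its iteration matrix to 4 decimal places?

no, ρ = 1.6499

Split A = D + L + U, D = diag(3, -3, 3).
GS T = -(D+L)⁻¹U: row 0 first, T[0,1] = -(4)/(3) = -1.3333; later rows by forward substitution.
  T[0,:] = [+0.0000, -1.3333, -0.6667]
  T[1,:] = [+0.0000, -2.2222, -1.7778]
  T[2,:] = [+0.0000, +0.8889, +1.1111]
|roots of det(T-λI)|: 1.6499, 0.5388, 0.0000.
ρ(T) = max|λ| = 1.6499; 1.6499 > 1: divergent.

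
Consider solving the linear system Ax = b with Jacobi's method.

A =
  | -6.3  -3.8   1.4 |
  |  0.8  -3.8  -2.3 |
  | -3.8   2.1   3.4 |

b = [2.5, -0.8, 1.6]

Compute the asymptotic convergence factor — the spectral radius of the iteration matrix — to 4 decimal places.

A = D + L + U where D = diag(-6.3, -3.8, 3.4).
T_J = -D⁻¹(L+U): T[1,2] = -(-2.3)/(-3.8) = -0.6053; T[1,1] = 0.
  T[0,:] = [+0.0000, -0.6032, +0.2222]
  T[1,:] = [+0.2105, +0.0000, -0.6053]
  T[2,:] = [+1.1176, -0.6176, +0.0000]
|eigenvalues of T|: 0.9465, 0.6329, 0.6329.
spectral radius ρ = 0.9465; 0.9465 < 1 ⇒ converges.

0.9465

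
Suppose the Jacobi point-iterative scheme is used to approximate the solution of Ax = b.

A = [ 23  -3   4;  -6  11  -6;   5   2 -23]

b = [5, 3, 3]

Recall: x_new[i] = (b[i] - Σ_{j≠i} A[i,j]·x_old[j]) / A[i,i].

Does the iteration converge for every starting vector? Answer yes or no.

Split A = D + L + U, D = diag(23, 11, -23).
Jacobi T = -D⁻¹(L+U): T[0,1] = -(-3)/(23) = +0.1304; T[0,0] = 0.
  T[0,:] = [+0.0000 +0.1304 -0.1739]
  T[1,:] = [+0.5455 +0.0000 +0.5455]
  T[2,:] = [+0.2174 +0.0870 +0.0000]
eigenvalue magnitudes: 0.3213, 0.2185, 0.1028.
ρ = 0.3213; 0.3213 < 1 ⇒ converges.

yes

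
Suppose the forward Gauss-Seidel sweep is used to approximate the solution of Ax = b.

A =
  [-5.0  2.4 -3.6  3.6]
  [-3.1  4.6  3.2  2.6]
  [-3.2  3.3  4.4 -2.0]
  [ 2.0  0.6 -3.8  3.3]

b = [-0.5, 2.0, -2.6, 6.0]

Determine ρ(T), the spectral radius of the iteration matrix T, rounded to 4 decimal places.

Diagonal D = diag(-5, 4.6, 4.4, 3.3); L, U strict lower/upper.
T_GS = -(D+L)⁻¹U: row 0 first, T[0,2] = -(-3.6)/(-5) = -0.7200; later rows by forward substitution.
  T[0,:] = [+0.0000 +0.4800 -0.7200 +0.7200]
  T[1,:] = [+0.0000 +0.3235 -1.1809 -0.0800]
  T[2,:] = [+0.0000 +0.1065 +0.3620 +1.0382]
  T[3,:] = [+0.0000 -0.2271 +1.0679 +0.7737]
moduli |λ_i(T)| = 1.6992, 0.2327, 0.2327, 0.0000.
spectral radius ρ = 1.6992; 1.6992 > 1: divergent.

1.6992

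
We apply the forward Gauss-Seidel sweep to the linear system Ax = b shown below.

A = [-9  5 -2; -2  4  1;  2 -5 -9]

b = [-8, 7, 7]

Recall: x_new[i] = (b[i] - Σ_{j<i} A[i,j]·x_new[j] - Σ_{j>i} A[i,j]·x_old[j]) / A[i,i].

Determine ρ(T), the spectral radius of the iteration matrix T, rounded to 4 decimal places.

0.3376

Let D = diag(-9, 4, -9); L, U the strict triangles.
Gauss-Seidel: T = -(D+L)⁻¹U, row 0 first, T[0,2] = -(-2)/(-9) = -0.2222; later rows by forward substitution.
  T[0,:] = [+0.0000 +0.5556 -0.2222]
  T[1,:] = [+0.0000 +0.2778 -0.3611]
  T[2,:] = [+0.0000 -0.0309 +0.1512]
|λ(T)| sorted: 0.3376, 0.0914, 0.0000.
ρ(T) = max|λ| = 0.3376; 0.3376 < 1: convergent.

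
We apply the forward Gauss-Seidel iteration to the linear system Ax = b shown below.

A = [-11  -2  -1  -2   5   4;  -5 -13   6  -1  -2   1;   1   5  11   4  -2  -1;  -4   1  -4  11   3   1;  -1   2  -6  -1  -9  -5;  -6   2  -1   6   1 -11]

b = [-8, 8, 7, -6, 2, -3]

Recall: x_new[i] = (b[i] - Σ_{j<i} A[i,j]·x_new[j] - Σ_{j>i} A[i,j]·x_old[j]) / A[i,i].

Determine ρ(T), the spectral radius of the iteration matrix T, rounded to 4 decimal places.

Write A = D+L+U with D = diag(-11, -13, 11, 11, -9, -11).
GS T = -(D+L)⁻¹U: row 0 first, T[0,5] = -(4)/(-11) = +0.3636; later rows by forward substitution.
  T[0,:] = [+0.0000 -0.1818 -0.0909 -0.1818 +0.4545 +0.3636]
  T[1,:] = [+0.0000 +0.0699 +0.4965 -0.0070 -0.3287 -0.0629]
  T[2,:] = [+0.0000 -0.0153 -0.2174 -0.3439 +0.2899 +0.0865]
  T[3,:] = [+0.0000 -0.0780 -0.1573 -0.1905 +0.0279 +0.0785]
  T[4,:] = [+0.0000 +0.0546 +0.2829 +0.2691 -0.3199 -0.6763]
  T[5,:] = [+0.0000 +0.0757 +0.0996 +0.0497 -0.3479 -0.2363]
|λ(T)| sorted: 0.8743, 0.2347, 0.2347, 0.2288, 0.2288, 0.0000.
ρ(T) = max|λ| = 0.8743; 0.8743 < 1, so it converges for any x₀.

0.8743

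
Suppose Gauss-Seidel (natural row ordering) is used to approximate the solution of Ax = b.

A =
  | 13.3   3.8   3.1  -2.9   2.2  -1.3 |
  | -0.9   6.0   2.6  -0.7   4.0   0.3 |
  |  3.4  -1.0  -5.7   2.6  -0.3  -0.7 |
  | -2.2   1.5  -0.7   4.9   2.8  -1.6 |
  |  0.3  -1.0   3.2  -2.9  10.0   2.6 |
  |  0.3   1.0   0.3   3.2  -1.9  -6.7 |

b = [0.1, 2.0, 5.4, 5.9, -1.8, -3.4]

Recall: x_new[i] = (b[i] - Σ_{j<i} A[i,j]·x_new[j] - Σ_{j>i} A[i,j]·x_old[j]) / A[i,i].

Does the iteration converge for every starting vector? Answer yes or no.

yes

Diagonal D = diag(13.3, 6, -5.7, 4.9, 10, -6.7); L, U strict lower/upper.
Gauss-Seidel: T = -(D+L)⁻¹U, row 0 first, T[0,3] = -(-2.9)/(13.3) = +0.2180; later rows by forward substitution.
  T[0,:] = [+0.0000 -0.2857 -0.2331 +0.2180 -0.1654 +0.0977]
  T[1,:] = [+0.0000 -0.0429 -0.4683 +0.1494 -0.6915 -0.0353]
  T[2,:] = [+0.0000 -0.1629 -0.0569 +0.5600 -0.0300 -0.0583]
  T[3,:] = [+0.0000 -0.1384 +0.0306 +0.1322 -0.4383 +0.3729]
  T[4,:] = [+0.0000 +0.0163 -0.0128 -0.1325 -0.1817 -0.1397]
  T[5,:] = [+0.0000 -0.0972 -0.0647 +0.1578 -0.2698 +0.2142]
moduli |λ_i(T)| = 0.5442, 0.3466, 0.3466, 0.1674, 0.0343, 0.0000.
ρ = 0.5442; 0.5442 < 1 ⇒ converges.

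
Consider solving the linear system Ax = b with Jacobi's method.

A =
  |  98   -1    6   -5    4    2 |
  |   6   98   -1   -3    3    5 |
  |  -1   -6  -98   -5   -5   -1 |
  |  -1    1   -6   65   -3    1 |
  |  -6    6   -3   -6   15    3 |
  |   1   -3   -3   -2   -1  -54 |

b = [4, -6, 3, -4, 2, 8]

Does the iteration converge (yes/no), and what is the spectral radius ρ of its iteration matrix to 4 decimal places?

Split A = D + L + U, D = diag(98, 98, -98, 65, 15, -54).
T_J = -D⁻¹(L+U): T[1,2] = -(-1)/(98) = +0.0102; T[1,1] = 0.
  T[0,:] = [+0.0000, +0.0102, -0.0612, +0.0510, -0.0408, -0.0204]
  T[1,:] = [-0.0612, +0.0000, +0.0102, +0.0306, -0.0306, -0.0510]
  T[2,:] = [-0.0102, -0.0612, +0.0000, -0.0510, -0.0510, -0.0102]
  T[3,:] = [+0.0154, -0.0154, +0.0923, +0.0000, +0.0462, -0.0154]
  T[4,:] = [+0.4000, -0.4000, +0.2000, +0.4000, +0.0000, -0.2000]
  T[5,:] = [+0.0185, -0.0556, -0.0556, -0.0370, -0.0185, +0.0000]
moduli |λ_i(T)| = 0.1630, 0.1063, 0.1063, 0.0681, 0.0681, 0.0242.
ρ = 0.1630; 0.1630 < 1 ⇒ converges.

yes, ρ = 0.1630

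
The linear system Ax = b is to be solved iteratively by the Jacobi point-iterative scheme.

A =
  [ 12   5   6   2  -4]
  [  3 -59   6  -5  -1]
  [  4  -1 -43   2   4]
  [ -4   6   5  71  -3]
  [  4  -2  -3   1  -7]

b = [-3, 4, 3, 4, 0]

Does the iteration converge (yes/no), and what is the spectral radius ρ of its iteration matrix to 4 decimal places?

yes, ρ = 0.4213

A = D + L + U where D = diag(12, -59, -43, 71, -7).
Jacobi: T = -D⁻¹(L+U), T[3,2] = -(5)/(71) = -0.0704; T[3,3] = 0.
  T[0,:] = [+0.0000  -0.4167  -0.5000  -0.1667  +0.3333]
  T[1,:] = [+0.0508  +0.0000  +0.1017  -0.0847  -0.0169]
  T[2,:] = [+0.0930  -0.0233  +0.0000  +0.0465  +0.0930]
  T[3,:] = [+0.0563  -0.0845  -0.0704  +0.0000  +0.0423]
  T[4,:] = [+0.5714  -0.2857  -0.4286  +0.1429  +0.0000]
|roots of det(T-λI)|: 0.4213, 0.3487, 0.3487, 0.0883, 0.0313.
ρ = 0.4213; 0.4213 < 1: convergent.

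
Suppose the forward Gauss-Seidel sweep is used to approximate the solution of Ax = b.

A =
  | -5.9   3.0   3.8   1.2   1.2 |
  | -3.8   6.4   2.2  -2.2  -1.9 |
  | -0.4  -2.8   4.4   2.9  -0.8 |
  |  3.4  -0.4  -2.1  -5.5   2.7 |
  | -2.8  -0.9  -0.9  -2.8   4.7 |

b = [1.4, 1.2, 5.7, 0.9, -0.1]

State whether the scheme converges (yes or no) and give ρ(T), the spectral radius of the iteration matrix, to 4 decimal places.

Write A = D+L+U with D = diag(-5.9, 6.4, 4.4, -5.5, 4.7).
T_GS = -(D+L)⁻¹U: row 0 first, T[0,2] = -(3.8)/(-5.9) = +0.6441; later rows by forward substitution.
  T[0,:] = [+0.0000  +0.5085  +0.6441  +0.2034  +0.2034]
  T[1,:] = [+0.0000  +0.3019  +0.0387  +0.4645  +0.4176]
  T[2,:] = [+0.0000  +0.2383  +0.0832  -0.3450  +0.4661]
  T[3,:] = [+0.0000  +0.2014  +0.3636  +0.2237  +0.4083]
  T[4,:] = [+0.0000  +0.5263  +0.6236  +0.2773  +0.5336]
|eigenvalues of T|: 1.3034, 0.2994, 0.2939, 0.2939, 0.0000.
ρ = 1.3034; 1.3034 > 1, so it fails to converge.

no, ρ = 1.3034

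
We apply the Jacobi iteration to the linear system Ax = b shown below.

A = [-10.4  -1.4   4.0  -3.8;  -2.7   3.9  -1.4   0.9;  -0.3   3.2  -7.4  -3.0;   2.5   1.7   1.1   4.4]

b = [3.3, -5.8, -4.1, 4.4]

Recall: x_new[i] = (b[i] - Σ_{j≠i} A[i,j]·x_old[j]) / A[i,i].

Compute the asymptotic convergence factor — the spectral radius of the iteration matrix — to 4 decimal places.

Split A = D + L + U, D = diag(-10.4, 3.9, -7.4, 4.4).
Jacobi: T = -D⁻¹(L+U), T[0,3] = -(-3.8)/(-10.4) = -0.3654; T[0,0] = 0.
  T[0,:] = [+0.0000, -0.1346, +0.3846, -0.3654]
  T[1,:] = [+0.6923, +0.0000, +0.3590, -0.2308]
  T[2,:] = [-0.0405, +0.4324, +0.0000, -0.4054]
  T[3,:] = [-0.5682, -0.3864, -0.2500, +0.0000]
eigenvalue magnitudes: 0.9447, 0.5465, 0.5465, 0.2006.
ρ = 0.9447; 0.9447 < 1: convergent.

0.9447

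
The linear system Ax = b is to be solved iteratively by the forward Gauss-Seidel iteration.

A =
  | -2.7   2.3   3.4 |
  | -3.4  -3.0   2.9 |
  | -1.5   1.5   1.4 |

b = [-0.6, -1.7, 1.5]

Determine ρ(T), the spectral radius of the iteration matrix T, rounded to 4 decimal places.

1.4752

Let D = diag(-2.7, -3, 1.4); L, U the strict triangles.
Gauss-Seidel: T = -(D+L)⁻¹U, row 0 first, T[0,2] = -(3.4)/(-2.7) = +1.2593; later rows by forward substitution.
  T[0,:] = [+0.0000 +0.8519 +1.2593]
  T[1,:] = [+0.0000 -0.9654 -0.4605]
  T[2,:] = [+0.0000 +1.9471 +1.8426]
|roots of det(T-λI)|: 1.4752, 0.5981, 0.0000.
ρ(T) = max|λ| = 1.4752; 1.4752 > 1, so it fails to converge.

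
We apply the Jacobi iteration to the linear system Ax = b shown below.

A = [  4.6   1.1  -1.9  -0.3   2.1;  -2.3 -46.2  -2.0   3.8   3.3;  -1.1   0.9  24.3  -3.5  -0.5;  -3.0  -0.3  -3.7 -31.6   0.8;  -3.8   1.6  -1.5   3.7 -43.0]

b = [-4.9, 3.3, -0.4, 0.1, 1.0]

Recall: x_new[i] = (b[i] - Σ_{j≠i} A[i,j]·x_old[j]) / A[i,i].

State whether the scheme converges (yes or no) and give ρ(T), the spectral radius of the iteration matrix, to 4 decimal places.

yes, ρ = 0.2842

Split A = D + L + U, D = diag(4.6, -46.2, 24.3, -31.6, -43).
T_J = -D⁻¹(L+U): T[4,1] = -(1.6)/(-43) = +0.0372; T[4,4] = 0.
  T[0,:] = [+0.0000 -0.2391 +0.4130 +0.0652 -0.4565]
  T[1,:] = [-0.0498 +0.0000 -0.0433 +0.0823 +0.0714]
  T[2,:] = [+0.0453 -0.0370 +0.0000 +0.1440 +0.0206]
  T[3,:] = [-0.0949 -0.0095 -0.1171 +0.0000 +0.0253]
  T[4,:] = [-0.0884 +0.0372 -0.0349 +0.0860 +0.0000]
|eigenvalues of T|: 0.2842, 0.2384, 0.1297, 0.1297, 0.0408.
ρ = 0.2842; 0.2842 < 1: convergent.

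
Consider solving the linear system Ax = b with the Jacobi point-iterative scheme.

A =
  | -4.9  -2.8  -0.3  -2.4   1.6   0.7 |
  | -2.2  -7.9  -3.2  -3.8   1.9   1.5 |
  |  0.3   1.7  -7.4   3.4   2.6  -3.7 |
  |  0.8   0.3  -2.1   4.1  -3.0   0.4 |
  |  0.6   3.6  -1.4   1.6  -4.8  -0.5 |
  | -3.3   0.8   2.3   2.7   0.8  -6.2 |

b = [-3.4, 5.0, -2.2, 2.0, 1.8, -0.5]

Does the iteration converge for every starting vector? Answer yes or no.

no

Write A = D+L+U with D = diag(-4.9, -7.9, -7.4, 4.1, -4.8, -6.2).
Jacobi: T = -D⁻¹(L+U), T[0,1] = -(-2.8)/(-4.9) = -0.5714; T[0,0] = 0.
  T[0,:] = [+0.0000, -0.5714, -0.0612, -0.4898, +0.3265, +0.1429]
  T[1,:] = [-0.2785, +0.0000, -0.4051, -0.4810, +0.2405, +0.1899]
  T[2,:] = [+0.0405, +0.2297, +0.0000, +0.4595, +0.3514, -0.5000]
  T[3,:] = [-0.1951, -0.0732, +0.5122, +0.0000, +0.7317, -0.0976]
  T[4,:] = [+0.1250, +0.7500, -0.2917, +0.3333, +0.0000, -0.1042]
  T[5,:] = [-0.5323, +0.1290, +0.3710, +0.4355, +0.1290, +0.0000]
eigenvalue magnitudes: 1.1214, 0.7849, 0.7849, 0.4621, 0.3261, 0.2029.
ρ = 1.1214; 1.1214 > 1: divergent.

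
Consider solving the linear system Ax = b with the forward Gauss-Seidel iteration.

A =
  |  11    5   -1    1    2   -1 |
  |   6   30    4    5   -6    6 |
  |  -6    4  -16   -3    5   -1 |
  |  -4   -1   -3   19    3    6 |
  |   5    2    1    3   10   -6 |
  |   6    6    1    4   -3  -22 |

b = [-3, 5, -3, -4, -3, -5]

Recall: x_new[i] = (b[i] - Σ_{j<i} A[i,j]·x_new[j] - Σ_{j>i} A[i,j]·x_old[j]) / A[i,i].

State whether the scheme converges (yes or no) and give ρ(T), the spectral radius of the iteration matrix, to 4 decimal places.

Write A = D+L+U with D = diag(11, 30, -16, 19, 10, -22).
GS T = -(D+L)⁻¹U: row 0 first, T[0,3] = -(1)/(11) = -0.0909; later rows by forward substitution.
  T[0,:] = [+0.0000 -0.4545 +0.0909 -0.0909 -0.1818 +0.0909]
  T[1,:] = [+0.0000 +0.0909 -0.1515 -0.1485 +0.2364 -0.2182]
  T[2,:] = [+0.0000 +0.1932 -0.0720 -0.1905 +0.4398 -0.1511]
  T[3,:] = [+0.0000 -0.0604 -0.0002 -0.0570 -0.1143 -0.3320]
  T[4,:] = [+0.0000 +0.2079 -0.0079 +0.1113 +0.0339 +0.7129]
  T[5,:] = [+0.0000 -0.1297 -0.0188 -0.0995 +0.0095 -0.1992]
moduli |λ_i(T)| = 0.5158, 0.2491, 0.2491, 0.1357, 0.0676, 0.0000.
ρ(T) = max|λ| = 0.5158; 0.5158 < 1: convergent.

yes, ρ = 0.5158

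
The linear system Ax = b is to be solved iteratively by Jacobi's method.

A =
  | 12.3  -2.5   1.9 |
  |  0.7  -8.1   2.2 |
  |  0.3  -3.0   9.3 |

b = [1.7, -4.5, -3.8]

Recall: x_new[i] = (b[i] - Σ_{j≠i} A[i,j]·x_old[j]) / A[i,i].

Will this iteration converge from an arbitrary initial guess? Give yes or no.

Let D = diag(12.3, -8.1, 9.3); L, U the strict triangles.
Jacobi T = -D⁻¹(L+U): T[1,0] = -(0.7)/(-8.1) = +0.0864; T[1,1] = 0.
  T[0,:] = [+0.0000, +0.2033, -0.1545]
  T[1,:] = [+0.0864, +0.0000, +0.2716]
  T[2,:] = [-0.0323, +0.3226, +0.0000]
|roots of det(T-λI)|: 0.3567, 0.2998, 0.0569.
ρ = 0.3567; 0.3567 < 1 ⇒ converges.

yes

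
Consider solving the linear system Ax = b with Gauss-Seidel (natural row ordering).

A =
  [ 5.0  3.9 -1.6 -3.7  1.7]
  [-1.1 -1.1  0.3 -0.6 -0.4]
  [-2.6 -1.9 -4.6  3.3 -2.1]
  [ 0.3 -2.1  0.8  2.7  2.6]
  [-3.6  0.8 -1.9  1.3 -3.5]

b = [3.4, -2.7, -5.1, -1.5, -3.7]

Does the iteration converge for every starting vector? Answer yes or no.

Write A = D+L+U with D = diag(5, -1.1, -4.6, 2.7, -3.5).
T_GS = -(D+L)⁻¹U: row 0 first, T[0,2] = -(-1.6)/(5) = +0.3200; later rows by forward substitution.
  T[0,:] = [+0.0000 -0.7800 +0.3200 +0.7400 -0.3400]
  T[1,:] = [+0.0000 +0.7800 -0.0473 -1.2855 -0.0236]
  T[2,:] = [+0.0000 +0.1187 -0.1613 +0.8301 -0.2546]
  T[3,:] = [+0.0000 +0.6582 -0.0245 -1.3280 -0.8681]
  T[4,:] = [+0.0000 +1.1606 -0.2615 -1.9988 +0.1601]
|roots of det(T-λI)|: 1.5771, 1.2414, 0.4044, 0.1909, 0.0000.
ρ = 1.5771; 1.5771 > 1: divergent.

no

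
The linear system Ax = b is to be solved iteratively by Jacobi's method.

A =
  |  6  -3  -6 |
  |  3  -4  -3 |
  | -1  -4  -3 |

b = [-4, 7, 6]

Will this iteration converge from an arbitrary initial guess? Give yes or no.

Let D = diag(6, -4, -3); L, U the strict triangles.
Jacobi T = -D⁻¹(L+U): T[0,1] = -(-3)/(6) = +0.5000; T[0,0] = 0.
  T[0,:] = [+0.0000  +0.5000  +1.0000]
  T[1,:] = [+0.7500  +0.0000  -0.7500]
  T[2,:] = [-0.3333  -1.3333  +0.0000]
|roots of det(T-λI)|: 1.3079, 0.8179, 0.8179.
ρ(T) = max|λ| = 1.3079; 1.3079 > 1, so it fails to converge.

no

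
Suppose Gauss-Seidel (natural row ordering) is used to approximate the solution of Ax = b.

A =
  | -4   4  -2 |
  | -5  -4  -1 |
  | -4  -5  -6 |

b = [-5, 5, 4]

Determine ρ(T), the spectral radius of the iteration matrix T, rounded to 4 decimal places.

1.3524

A = D + L + U where D = diag(-4, -4, -6).
T_GS = -(D+L)⁻¹U: row 0 first, T[0,1] = -(4)/(-4) = +1.0000; later rows by forward substitution.
  T[0,:] = [+0.0000, +1.0000, -0.5000]
  T[1,:] = [+0.0000, -1.2500, +0.3750]
  T[2,:] = [+0.0000, +0.3750, +0.0208]
|λ(T)| sorted: 1.3524, 0.1232, 0.0000.
spectral radius ρ = 1.3524; 1.3524 > 1 ⇒ diverges.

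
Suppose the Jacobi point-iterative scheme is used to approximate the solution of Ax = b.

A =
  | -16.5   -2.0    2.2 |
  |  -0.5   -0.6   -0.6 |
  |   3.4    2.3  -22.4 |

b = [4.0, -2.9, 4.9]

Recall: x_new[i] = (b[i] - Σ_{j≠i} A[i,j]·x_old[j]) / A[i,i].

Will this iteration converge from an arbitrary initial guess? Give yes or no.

Let D = diag(-16.5, -0.6, -22.4); L, U the strict triangles.
Jacobi: T = -D⁻¹(L+U), T[0,1] = -(-2)/(-16.5) = -0.1212; T[0,0] = 0.
  T[0,:] = [+0.0000 -0.1212 +0.1333]
  T[1,:] = [-0.8333 +0.0000 -1.0000]
  T[2,:] = [+0.1518 +0.1027 +0.0000]
|eigenvalues of T|: 0.2233, 0.1769, 0.1769.
spectral radius ρ = 0.2233; 0.2233 < 1 ⇒ converges.

yes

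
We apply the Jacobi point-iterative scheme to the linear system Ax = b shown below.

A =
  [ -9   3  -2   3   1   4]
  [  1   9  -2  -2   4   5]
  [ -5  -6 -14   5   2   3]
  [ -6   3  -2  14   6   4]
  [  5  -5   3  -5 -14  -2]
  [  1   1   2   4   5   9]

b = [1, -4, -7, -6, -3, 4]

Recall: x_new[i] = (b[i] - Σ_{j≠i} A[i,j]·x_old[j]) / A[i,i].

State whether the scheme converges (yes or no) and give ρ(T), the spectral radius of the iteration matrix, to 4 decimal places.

Split A = D + L + U, D = diag(-9, 9, -14, 14, -14, 9).
Jacobi: T = -D⁻¹(L+U), T[5,1] = -(1)/(9) = -0.1111; T[5,5] = 0.
  T[0,:] = [+0.0000, +0.3333, -0.2222, +0.3333, +0.1111, +0.4444]
  T[1,:] = [-0.1111, +0.0000, +0.2222, +0.2222, -0.4444, -0.5556]
  T[2,:] = [-0.3571, -0.4286, +0.0000, +0.3571, +0.1429, +0.2143]
  T[3,:] = [+0.4286, -0.2143, +0.1429, +0.0000, -0.4286, -0.2857]
  T[4,:] = [+0.3571, -0.3571, +0.2143, -0.3571, +0.0000, -0.1429]
  T[5,:] = [-0.1111, -0.1111, -0.2222, -0.4444, -0.5556, +0.0000]
|roots of det(T-λI)|: 1.1702, 0.6186, 0.6186, 0.5331, 0.1841, 0.1841.
spectral radius ρ = 1.1702; 1.1702 > 1: divergent.

no, ρ = 1.1702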